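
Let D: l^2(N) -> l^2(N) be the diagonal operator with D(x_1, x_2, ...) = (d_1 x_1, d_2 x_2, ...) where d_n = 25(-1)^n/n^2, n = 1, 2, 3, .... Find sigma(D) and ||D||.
sigma(D) = {25(-1)^n/n^2 : n ≥ 1} ∪ {0}; ||D|| = 25

A bounded diagonal operator on l^2 with diagonal entries d_n has spectrum equal to the closure of {d_n : n ≥ 1}: every d_n is an eigenvalue (with eigenvector e_n), so {d_n} ⊂ sigma(D); the spectrum is closed, so its closure is too; and for lambda not in the closure, (D - lambda I) has bounded inverse (the diagonal entries 1/(d_n - lambda) are bounded). For our sequence d_n = 25(-1)^n/n^2, n = 1, 2, 3, ...:
  - {d_n} = {25(-1)^n/n^2 : n ≥ 1}; the only limit point is 0
  - closure = {25(-1)^n/n^2 : n ≥ 1} ∪ {0}
For the norm: a diagonal operator has ||D|| = sup_n |d_n|. Here |d_n| = 25/n^2 is decreasing, so sup_n |d_n| = |d_1| = 25. So ||D|| = 25.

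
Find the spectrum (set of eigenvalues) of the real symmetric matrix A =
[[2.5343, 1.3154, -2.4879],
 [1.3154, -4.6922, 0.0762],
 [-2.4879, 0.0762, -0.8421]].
sigma(A) ≈ {-5, -2, 4}

A is real symmetric, so its spectrum consists of real eigenvalues. Expanding the characteristic polynomial of the displayed matrix gives
  det(λ I - A) = p(λ) = λ^3 + (3)λ^2 + (-18)λ + (-40).
Solving p(λ) = 0 yields eigenvalues ≈ -5, -2, 4. (A is shown rounded to 4 decimals, so these recover the underlying integer eigenvalues to within that precision.)
Verification: the trace of A = -3 equals the sum of eigenvalues -3, and det(A) ≈ 40.0005 matches the eigenvalue product 40.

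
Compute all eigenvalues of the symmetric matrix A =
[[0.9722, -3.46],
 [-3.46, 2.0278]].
sigma(A) ≈ {-2, 5}

A is real symmetric, so its spectrum consists of real eigenvalues. Expanding the characteristic polynomial of the displayed matrix gives
  det(λ I - A) = p(λ) = λ^2 + (-3)λ + (-10).
Solving p(λ) = 0 yields eigenvalues ≈ -2, 5. (A is shown rounded to 4 decimals, so these recover the underlying integer eigenvalues to within that precision.)
Verification: the trace of A = 3 equals the sum of eigenvalues 3, and det(A) ≈ -10.0002 matches the eigenvalue product -10.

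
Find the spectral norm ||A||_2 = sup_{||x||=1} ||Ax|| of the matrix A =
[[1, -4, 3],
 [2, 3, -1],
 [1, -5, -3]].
||A||_2 ≈ 7.0855 (= sqrt(largest eigenvalue of A^T A))

||A||_2 = sigma_max(A) = sqrt(lambda_max(A^T A)). Form the symmetric matrix M = A^T A =
[[6, -3, -2],
 [-3, 50, 0],
 [-2, 0, 19]].
Its characteristic polynomial (trace, sum of principal 2x2 minors, determinant of M give the coefficients) is
  p(λ) = det(λ I - M) = λ^3 - 75λ^2 + 1351λ - 5329.
No integer candidate from the rational root theorem (±divisors of 5329) is a root, so the roots are irrational. The cubic discriminant is Δ = 363226064 > 0, so there are three distinct real roots. p(5) = -324 and p(6) = 293 have opposite signs, so a root lies in (5, 6); Newton's method refines it to λ ≈ 5.5014. p(19) = 124 and p(20) = -309 have opposite signs, so a root lies in (19, 20); Newton's method refines it to λ ≈ 19.2944. p(50) = -279 and p(51) = 1148 have opposite signs, so a root lies in (50, 51); Newton's method refines it to λ ≈ 50.2042. Check (Vieta): the three roots sum to 75, matching tr M = 75.
So the eigenvalues of A^T A are ≈ 5.5014, 19.2944, 50.2042 (all ≥ 0, as they must be for A^T A). The largest is λ_max ≈ 50.2042, hence ||A||_2 = sqrt(λ_max) ≈ 7.0855.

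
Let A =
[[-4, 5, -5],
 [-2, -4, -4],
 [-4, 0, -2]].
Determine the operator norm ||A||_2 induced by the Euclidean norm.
||A||_2 = sqrt((86 + sqrt(6100))/2) ≈ 9.0582 (= sqrt(largest eigenvalue of A^T A))

||A||_2 = sigma_max(A) = sqrt(lambda_max(A^T A)). Form the symmetric matrix M = A^T A =
[[36, -12, 36],
 [-12, 41, -9],
 [36, -9, 45]].
Its characteristic polynomial (trace, sum of principal 2x2 minors, determinant of M give the coefficients) is
  p(λ) = det(λ I - M) = λ^3 - 122λ^2 + 3420λ - 11664.
By the rational root theorem any rational root is an integer divisor of 11664. Testing λ = 36: p(36) = 46656 - 158112 + 123120 - 11664 = 0, so λ = 36 is a root. Dividing out (λ - 36) leaves p(λ) = (λ - 36)(λ^2 - 86λ + 324). For λ^2 - 86λ + 324 the discriminant is 6100. It is nonnegative but not a perfect square, so the roots are real and irrational: λ = (86 ± sqrt(6100))/2 ≈ 82.0512, 3.9488.
So the eigenvalues of A^T A are ≈ 3.9488, 36, 82.0512 (all ≥ 0, as they must be for A^T A). The largest is λ_max = (86 + sqrt(6100))/2 ≈ 82.0512, hence ||A||_2 = sqrt(λ_max) = sqrt((86 + sqrt(6100))/2) ≈ 9.0582.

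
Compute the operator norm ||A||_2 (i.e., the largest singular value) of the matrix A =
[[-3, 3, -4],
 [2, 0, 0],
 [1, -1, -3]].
||A||_2 ≈ 6.0305 (= sqrt(largest eigenvalue of A^T A))

||A||_2 = sigma_max(A) = sqrt(lambda_max(A^T A)). Form the symmetric matrix M = A^T A =
[[14, -10, 9],
 [-10, 10, -9],
 [9, -9, 25]].
Its characteristic polynomial (trace, sum of principal 2x2 minors, determinant of M give the coefficients) is
  p(λ) = det(λ I - M) = λ^3 - 49λ^2 + 478λ - 676.
No integer candidate from the rational root theorem (±divisors of 676) is a root, so the roots are irrational. The cubic discriminant is Δ = 66266324 > 0, so there are three distinct real roots. p(1) = -246 and p(2) = 92 have opposite signs, so a root lies in (1, 2); Newton's method refines it to λ ≈ 1.7003. p(10) = 204 and p(11) = -16 have opposite signs, so a root lies in (10, 11); Newton's method refines it to λ ≈ 10.9322. p(36) = -316 and p(37) = 582 have opposite signs, so a root lies in (36, 37); Newton's method refines it to λ ≈ 36.3675. Check (Vieta): the three roots sum to 49, matching tr M = 49.
So the eigenvalues of A^T A are ≈ 1.7003, 10.9322, 36.3675 (all ≥ 0, as they must be for A^T A). The largest is λ_max ≈ 36.3675, hence ||A||_2 = sqrt(λ_max) ≈ 6.0305.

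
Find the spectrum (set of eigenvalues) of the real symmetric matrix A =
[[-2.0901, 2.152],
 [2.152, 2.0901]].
sigma(A) ≈ {-3, 3}

A is real symmetric, so its spectrum consists of real eigenvalues. Expanding the characteristic polynomial of the displayed matrix gives
  det(λ I - A) = p(λ) = λ^2 + (0)λ + (-9).
Solving p(λ) = 0 yields eigenvalues ≈ -3, 3. (A is shown rounded to 4 decimals, so these recover the underlying integer eigenvalues to within that precision.)
Verification: the trace of A = 0 equals the sum of eigenvalues 0, and det(A) ≈ -8.9996 matches the eigenvalue product -9.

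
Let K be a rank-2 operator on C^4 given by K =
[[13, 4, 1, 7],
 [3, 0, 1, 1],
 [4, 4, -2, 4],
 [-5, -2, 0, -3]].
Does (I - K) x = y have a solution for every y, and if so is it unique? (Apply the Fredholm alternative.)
(I - K) is invertible (det(I - K) = -49 ≠ 0), so for every y in C^4 the equation (I - K) x = y has a unique solution.

K has rank 2 and factors as K = U V^T = u1 v1^T + u2 v2^T with u1 = (-3, -1, 0, 1), v1 = (-3, 0, -1, -1), u2 = (2, 0, 2, -1), v2 = (2, 2, -1, 2) (multiplying out reproduces the displayed K). The nonzero eigenvalues of U V^T coincide with those of the 2 x 2 matrix G = V^T U = [[v1·u1, v1·u2], [v2·u1, v2·u2]] = [[8, -7], [-6, 0]], and by the Sylvester determinant identity det(I_4 - U V^T) = det(I_2 - V^T U) = det([[-7, 7], [6, 1]]) = (-7)(1) - (7)(6) = -49. (Direct check: I - K =
[[-12, -4, -1, -7],
 [-3, 1, -1, -1],
 [-4, -4, 3, -4],
 [5, 2, 0, 4]]
has determinant -49.) The finite-dimensional Fredholm alternative says: either (I - K) is invertible, or ker(I - K) ≠ {0} and then range(I - K) = ker((I - K)^*)^⊥, with dim ker(I - K) = dim ker((I - K)^*). Since det(I - K) ≠ 0, 1 is not an eigenvalue of K and ker(I - K) = {0}, so we are in the first case: for every y there is a unique x = (I - K)^(-1) y. (Explicitly, by the Woodbury identity, (I - U V^T)^(-1) = I + U (I_2 - G)^(-1) V^T.)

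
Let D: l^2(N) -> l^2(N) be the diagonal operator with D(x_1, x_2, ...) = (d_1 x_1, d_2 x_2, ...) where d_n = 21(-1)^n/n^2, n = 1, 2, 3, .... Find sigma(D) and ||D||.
sigma(D) = {21(-1)^n/n^2 : n ≥ 1} ∪ {0}; ||D|| = 21

A bounded diagonal operator on l^2 with diagonal entries d_n has spectrum equal to the closure of {d_n : n ≥ 1}: every d_n is an eigenvalue (with eigenvector e_n), so {d_n} ⊂ sigma(D); the spectrum is closed, so its closure is too; and for lambda not in the closure, (D - lambda I) has bounded inverse (the diagonal entries 1/(d_n - lambda) are bounded). For our sequence d_n = 21(-1)^n/n^2, n = 1, 2, 3, ...:
  - {d_n} = {21(-1)^n/n^2 : n ≥ 1}; the only limit point is 0
  - closure = {21(-1)^n/n^2 : n ≥ 1} ∪ {0}
For the norm: a diagonal operator has ||D|| = sup_n |d_n|. Here |d_n| = 21/n^2 is decreasing, so sup_n |d_n| = |d_1| = 21. So ||D|| = 21.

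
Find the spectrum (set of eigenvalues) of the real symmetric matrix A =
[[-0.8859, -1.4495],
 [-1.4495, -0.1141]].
sigma(A) ≈ {-2, 1}

A is real symmetric, so its spectrum consists of real eigenvalues. Expanding the characteristic polynomial of the displayed matrix gives
  det(λ I - A) = p(λ) = λ^2 + (1)λ + (-2).
Solving p(λ) = 0 yields eigenvalues ≈ -2, 1. (A is shown rounded to 4 decimals, so these recover the underlying integer eigenvalues to within that precision.)
Verification: the trace of A = -1 equals the sum of eigenvalues -1, and det(A) ≈ -2.0000 matches the eigenvalue product -2.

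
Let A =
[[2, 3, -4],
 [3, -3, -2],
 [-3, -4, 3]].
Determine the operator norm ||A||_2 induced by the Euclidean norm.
||A||_2 ≈ 7.8981 (= sqrt(largest eigenvalue of A^T A))

||A||_2 = sigma_max(A) = sqrt(lambda_max(A^T A)). Form the symmetric matrix M = A^T A =
[[22, 9, -23],
 [9, 34, -18],
 [-23, -18, 29]].
Its characteristic polynomial (trace, sum of principal 2x2 minors, determinant of M give the coefficients) is
  p(λ) = det(λ I - M) = λ^3 - 85λ^2 + 1438λ - 1681.
No integer candidate from the rational root theorem (±divisors of 1681) is a root, so the roots are irrational. The cubic discriminant is Δ = 2538697505 > 0, so there are three distinct real roots. p(1) = -327 and p(2) = 863 have opposite signs, so a root lies in (1, 2); Newton's method refines it to λ ≈ 1.2617. p(21) = 293 and p(22) = -537 have opposite signs, so a root lies in (21, 22); Newton's method refines it to λ ≈ 21.3587. p(62) = -937 and p(63) = 1595 have opposite signs, so a root lies in (62, 63); Newton's method refines it to λ ≈ 62.3796. Check (Vieta): the three roots sum to 85, matching tr M = 85.
So the eigenvalues of A^T A are ≈ 1.2617, 21.3587, 62.3796 (all ≥ 0, as they must be for A^T A). The largest is λ_max ≈ 62.3796, hence ||A||_2 = sqrt(λ_max) ≈ 7.8981.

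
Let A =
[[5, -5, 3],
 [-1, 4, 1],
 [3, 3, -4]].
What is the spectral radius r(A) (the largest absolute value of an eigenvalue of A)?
r(A) ≈ 6.9538

The eigenvalues of A are the roots of its characteristic polynomial. With M = A (coefficients from the trace, the sum of principal 2x2 minors, and det A):
  p(λ) = det(λ I - M) = λ^3 - 5λ^2 - 33λ + 135.
No integer candidate from the rational root theorem (±divisors of 135) is a root, so the roots are irrational. The cubic discriminant is Δ = 147348 > 0, so there are three distinct real roots. p(-6) = -63 and p(-5) = 50 have opposite signs, so a root lies in (-6, -5); Newton's method refines it to λ ≈ -5.49. p(3) = 18 and p(4) = -13 have opposite signs, so a root lies in (3, 4); Newton's method refines it to λ ≈ 3.5362. p(6) = -27 and p(7) = 2 have opposite signs, so a root lies in (6, 7); Newton's method refines it to λ ≈ 6.9538. Check (Vieta): the three roots sum to 5, matching tr M = 5.
Thus the eigenvalues (to 4 decimals) are -5.49 (modulus 5.49); 3.5362 (modulus 3.5362); 6.9538 (modulus 6.9538). The spectral radius is the largest modulus: r(A) ≈ 6.9538. (Cross-check: r(A) ≤ ||A||_2 ≈ 8.5389; equality holds whenever A is normal, though it can also hold for some non-normal A.)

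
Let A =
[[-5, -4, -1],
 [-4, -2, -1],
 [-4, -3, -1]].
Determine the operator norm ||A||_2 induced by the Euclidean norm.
||A||_2 ≈ 9.3973 (= sqrt(largest eigenvalue of A^T A))

||A||_2 = sigma_max(A) = sqrt(lambda_max(A^T A)). Form the symmetric matrix M = A^T A =
[[57, 40, 13],
 [40, 29, 9],
 [13, 9, 3]].
Its characteristic polynomial (trace, sum of principal 2x2 minors, determinant of M give the coefficients) is
  p(λ) = det(λ I - M) = λ^3 - 89λ^2 + 61λ - 1.
No integer candidate from the rational root theorem (±divisors of 1) is a root, so the roots are irrational. The cubic discriminant is Δ = 25843936 > 0, so there are three distinct real roots. p(0) = -1 and p(0.5) = 7.375 have opposite signs, so a root lies in (0, 0.5); Newton's method refines it to λ ≈ 0.0168. p(0.5) = 7.375 and p(1) = -28 have opposite signs, so a root lies in (0.5, 1); Newton's method refines it to λ ≈ 0.6738. p(88) = -2377 and p(89) = 5428 have opposite signs, so a root lies in (88, 89); Newton's method refines it to λ ≈ 88.3094. Check (Vieta): the three roots sum to 89, matching tr M = 89.
So the eigenvalues of A^T A are ≈ 0.0168, 0.6738, 88.3094 (all ≥ 0, as they must be for A^T A). The largest is λ_max ≈ 88.3094, hence ||A||_2 = sqrt(λ_max) ≈ 9.3973.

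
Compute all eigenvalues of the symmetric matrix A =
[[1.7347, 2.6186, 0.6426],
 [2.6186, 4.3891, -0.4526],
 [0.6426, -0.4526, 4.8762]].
sigma(A) ≈ {0, 5, 6}

A is real symmetric, so its spectrum consists of real eigenvalues. Expanding the characteristic polynomial of the displayed matrix gives
  det(λ I - A) = p(λ) = λ^3 + (-11)λ^2 + (30)λ + (0.0011).
Solving p(λ) = 0 yields eigenvalues ≈ 0, 5, 6. (A is shown rounded to 4 decimals, so these recover the underlying integer eigenvalues to within that precision.)
Verification: the trace of A = 11 equals the sum of eigenvalues 11, and det(A) ≈ -0.0011 matches the eigenvalue product 0.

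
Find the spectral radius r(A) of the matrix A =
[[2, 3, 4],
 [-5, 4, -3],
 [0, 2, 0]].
r(A) ≈ 5.8757

The eigenvalues of A are the roots of its characteristic polynomial. With M = A (coefficients from the trace, the sum of principal 2x2 minors, and det A):
  p(λ) = det(λ I - M) = λ^3 - 6λ^2 + 29λ + 28.
No integer candidate from the rational root theorem (±divisors of 28) is a root, so the roots are irrational. The cubic discriminant is Δ = -151952 < 0, so there is one real root and a complex-conjugate pair. p(-1) = -8 and p(0) = 28 have opposite signs, so a root lies in (-1, 0); Newton's method refines it to λ ≈ -0.811. Dividing out (λ - (-0.811)) leaves approximately λ^2 - 6.811λ + 34.524. For λ^2 - 6.811λ + 34.524 the discriminant is -91.7057. It is negative, so the remaining roots are the complex-conjugate pair λ ≈ 3.4055 ± 4.7882i. Their product equals the constant term, so |λ|^2 ≈ 34.524 and |λ| ≈ 5.8757.
Thus the eigenvalues (to 4 decimals) are -0.811 (modulus 0.811); 3.4055 ± 4.7882i (modulus 5.8757). The spectral radius is the largest modulus: r(A) ≈ 5.8757. (Cross-check: r(A) ≤ ||A||_2 ≈ 7.3866; equality holds whenever A is normal, though it can also hold for some non-normal A.)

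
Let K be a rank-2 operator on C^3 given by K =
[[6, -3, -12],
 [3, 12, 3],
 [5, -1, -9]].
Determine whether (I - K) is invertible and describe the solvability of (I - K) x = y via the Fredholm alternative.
(I - K) is invertible (det(I - K) = -26 ≠ 0), so for every y in C^3 the equation (I - K) x = y has a unique solution.

K has rank 2 and factors as K = U V^T = u1 v1^T + u2 v2^T with u1 = (3, -3, 2), v1 = (1, -2, -3), u2 = (1, 2, 1), v2 = (3, 3, -3) (multiplying out reproduces the displayed K). The nonzero eigenvalues of U V^T coincide with those of the 2 x 2 matrix G = V^T U = [[v1·u1, v1·u2], [v2·u1, v2·u2]] = [[3, -6], [-6, 6]], and by the Sylvester determinant identity det(I_3 - U V^T) = det(I_2 - V^T U) = det([[-2, 6], [6, -5]]) = (-2)(-5) - (6)(6) = -26. (Direct check: I - K =
[[-5, 3, 12],
 [-3, -11, -3],
 [-5, 1, 10]]
has determinant -26.) The finite-dimensional Fredholm alternative says: either (I - K) is invertible, or ker(I - K) ≠ {0} and then range(I - K) = ker((I - K)^*)^⊥, with dim ker(I - K) = dim ker((I - K)^*). Since det(I - K) ≠ 0, 1 is not an eigenvalue of K and ker(I - K) = {0}, so we are in the first case: for every y there is a unique x = (I - K)^(-1) y. (Explicitly, by the Woodbury identity, (I - U V^T)^(-1) = I + U (I_2 - G)^(-1) V^T.)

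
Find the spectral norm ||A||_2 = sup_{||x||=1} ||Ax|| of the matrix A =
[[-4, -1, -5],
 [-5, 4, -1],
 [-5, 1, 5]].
||A||_2 ≈ 8.6074 (= sqrt(largest eigenvalue of A^T A))

||A||_2 = sigma_max(A) = sqrt(lambda_max(A^T A)). Form the symmetric matrix M = A^T A =
[[66, -21, 0],
 [-21, 18, 6],
 [0, 6, 51]].
Its characteristic polynomial (trace, sum of principal 2x2 minors, determinant of M give the coefficients) is
  p(λ) = det(λ I - M) = λ^3 - 135λ^2 + 4995λ - 35721.
No integer candidate from the rational root theorem (±divisors of 35721) is a root, so the roots are irrational. The cubic discriminant is Δ = 3788898768 > 0, so there are three distinct real roots. p(9) = -972 and p(10) = 1729 have opposite signs, so a root lies in (9, 10); Newton's method refines it to λ ≈ 9.3509. p(51) = 540 and p(52) = -413 have opposite signs, so a root lies in (51, 52); Newton's method refines it to λ ≈ 51.5616. p(74) = -127 and p(75) = 1404 have opposite signs, so a root lies in (74, 75); Newton's method refines it to λ ≈ 74.0875. Check (Vieta): the three roots sum to 135, matching tr M = 135.
So the eigenvalues of A^T A are ≈ 9.3509, 51.5616, 74.0875 (all ≥ 0, as they must be for A^T A). The largest is λ_max ≈ 74.0875, hence ||A||_2 = sqrt(λ_max) ≈ 8.6074.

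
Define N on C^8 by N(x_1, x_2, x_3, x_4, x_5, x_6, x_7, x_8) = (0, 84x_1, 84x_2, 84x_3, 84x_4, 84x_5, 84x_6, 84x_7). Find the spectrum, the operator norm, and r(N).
sigma(N) = {0}; ||N|| = 84; r(N) = 0. (N is nilpotent with N^8 = 0.)

On C^8, N is a strictly lower-triangular matrix with 84 on the subdiagonal and zeros elsewhere, so its characteristic polynomial is lambda^8 and every eigenvalue is 0: sigma(N) = {0}. For the operator norm, N e_i = 84e_{i+1} for i = 1, ..., 7 and N e_8 = 0, so the singular values of N are 84 (with multiplicity 7) and 0; hence ||N|| = 84. The spectral radius r(N) = max|lambda| = 0. Note ||N|| > r(N) — characteristic of non-normal nilpotent operators. Indeed N^8 = 0.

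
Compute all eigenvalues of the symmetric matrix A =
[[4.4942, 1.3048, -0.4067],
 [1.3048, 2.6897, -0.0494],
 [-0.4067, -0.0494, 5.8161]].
sigma(A) ≈ {2, 5, 6}

A is real symmetric, so its spectrum consists of real eigenvalues. Expanding the characteristic polynomial of the displayed matrix gives
  det(λ I - A) = p(λ) = λ^3 + (-13)λ^2 + (52)λ + (-60).
Solving p(λ) = 0 yields eigenvalues ≈ 2, 5, 6. (A is shown rounded to 4 decimals, so these recover the underlying integer eigenvalues to within that precision.)
Verification: the trace of A = 13 equals the sum of eigenvalues 13, and det(A) ≈ 60.0000 matches the eigenvalue product 60.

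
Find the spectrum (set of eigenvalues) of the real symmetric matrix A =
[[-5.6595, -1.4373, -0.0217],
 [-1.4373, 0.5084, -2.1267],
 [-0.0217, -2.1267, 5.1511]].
sigma(A) ≈ {-6, 0, 6}

A is real symmetric, so its spectrum consists of real eigenvalues. Expanding the characteristic polynomial of the displayed matrix gives
  det(λ I - A) = p(λ) = λ^3 + (0)λ^2 + (-36)λ + (-0.0017).
Solving p(λ) = 0 yields eigenvalues ≈ -6, 0, 6. (A is shown rounded to 4 decimals, so these recover the underlying integer eigenvalues to within that precision.)
Verification: the trace of A = 0 equals the sum of eigenvalues 0, and det(A) ≈ 0.0017 matches the eigenvalue product 0.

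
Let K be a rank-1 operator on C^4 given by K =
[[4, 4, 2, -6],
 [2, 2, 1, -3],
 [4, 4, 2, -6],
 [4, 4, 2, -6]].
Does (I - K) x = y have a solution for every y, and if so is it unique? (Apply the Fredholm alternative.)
(I - K) is invertible (det(I - K) = -1 ≠ 0), so for every y in C^4 the equation (I - K) x = y has a unique solution.

K has rank 1, so it is an outer product K = u v^T: every row of K is a multiple of one row vector. Reading off the entries, u = (2, 1, 2, 2) and v = (2, 2, 1, -3) (row i of K equals u_i·v^T). A rank-one matrix u v^T satisfies K u = u (v·u) and kills the (3)-dimensional subspace v^⊥, so its characteristic polynomial is lambda^3 (lambda - v·u) with v·u = tr K = 2. Hence the eigenvalues of I - K are 1 (multiplicity 3) and 1 - (2) = -1, so det(I - K) = -1. (Direct check: I - K =
[[-3, -4, -2, 6],
 [-2, -1, -1, 3],
 [-4, -4, -1, 6],
 [-4, -4, -2, 7]]
has determinant -1.) The finite-dimensional Fredholm alternative says: either (I - K) is invertible, or ker(I - K) ≠ {0} and then range(I - K) = ker((I - K)^*)^⊥, with dim ker(I - K) = dim ker((I - K)^*). Since det(I - K) ≠ 0, 1 is not an eigenvalue of K and ker(I - K) = {0}, so we are in the first case: for every y there is a unique x = (I - K)^(-1) y. Explicitly, by the Sherman–Morrison formula, (I - u v^T)^(-1) = I + u v^T/(1 - v·u), i.e. (I - K)^(-1) = I - K.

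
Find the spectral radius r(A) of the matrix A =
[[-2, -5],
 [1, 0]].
r(A) = sqrt(5) ≈ 2.2361

The eigenvalues of A are the roots of its characteristic polynomial. With M = A (coefficients from the trace and determinant):
  p(λ) = det(λ I - M) = λ^2 + 2λ + 5.
For λ^2 + 2λ + 5 the discriminant is -16. It is negative, so the roots are the complex-conjugate pair λ = -1 ± (sqrt(16)/2) i ≈ -1 ± 2i. For a conjugate pair the product of the roots equals the constant term, so |λ|^2 = 5 and |λ| = sqrt(5) ≈ 2.2361.
Thus the eigenvalues (to 4 decimals) are -1 ± 2i (modulus 2.2361). The spectral radius is the largest modulus: r(A) = sqrt(5) ≈ 2.2361. (Cross-check: r(A) ≤ ||A||_2 ≈ 5.3983; equality holds whenever A is normal, though it can also hold for some non-normal A.)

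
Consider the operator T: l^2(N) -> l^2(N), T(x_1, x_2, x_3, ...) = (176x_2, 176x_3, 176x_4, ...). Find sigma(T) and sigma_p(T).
sigma(T) = closed disk {z in C : |z| ≤ 176}; sigma_p(T) = open disk {z in C : |z| < 176}

Note T = 176·V where V is the unit left shift (V x)_k = x_{k+1}; so sigma(T) = 176·sigma(V) and ||T|| = 176||V||. ||T x||^2 = 30976sum_{k≥2} |x_k|^2 ≤ 30976||x||^2, with equality on {x : x_1 = 0}, so ||T|| = 176. For any lambda with |lambda| < 176, set r = lambda/176 (|r| < 1); the vector x = (1, r, r^2, ...) is in l^2 and satisfies T x = 176(r, r^2, ...) = lambda x, so lambda is an eigenvalue. On the boundary |lambda| = 176 the geometric series diverges, so no l^2 eigenvector exists, but these lambda lie in the approximate point spectrum. Hence sigma(T) is the closed disk of radius 176 and sigma_p(T) is the open disk.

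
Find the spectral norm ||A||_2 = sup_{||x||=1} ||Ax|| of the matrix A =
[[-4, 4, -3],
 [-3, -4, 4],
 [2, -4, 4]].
||A||_2 ≈ 9.5848 (= sqrt(largest eigenvalue of A^T A))

||A||_2 = sigma_max(A) = sqrt(lambda_max(A^T A)). Form the symmetric matrix M = A^T A =
[[29, -12, 8],
 [-12, 48, -44],
 [8, -44, 41]].
Its characteristic polynomial (trace, sum of principal 2x2 minors, determinant of M give the coefficients) is
  p(λ) = det(λ I - M) = λ^3 - 118λ^2 + 2405λ - 400.
No integer candidate from the rational root theorem (±divisors of 400) is a root, so the roots are irrational. The cubic discriminant is Δ = 24304560400 > 0, so there are three distinct real roots. p(0) = -400 and p(1) = 1888 have opposite signs, so a root lies in (0, 1); Newton's method refines it to λ ≈ 0.1677. p(25) = 1600 and p(26) = -62 have opposite signs, so a root lies in (25, 26); Newton's method refines it to λ ≈ 25.9636. p(91) = -5132 and p(92) = 796 have opposite signs, so a root lies in (91, 92); Newton's method refines it to λ ≈ 91.8687. Check (Vieta): the three roots sum to 118, matching tr M = 118.
So the eigenvalues of A^T A are ≈ 0.1677, 25.9636, 91.8687 (all ≥ 0, as they must be for A^T A). The largest is λ_max ≈ 91.8687, hence ||A||_2 = sqrt(λ_max) ≈ 9.5848.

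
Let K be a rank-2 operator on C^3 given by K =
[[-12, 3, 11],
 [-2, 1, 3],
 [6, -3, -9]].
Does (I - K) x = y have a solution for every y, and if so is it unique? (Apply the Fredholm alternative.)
(I - K) is invertible (det(I - K) = 57 ≠ 0), so for every y in C^3 the equation (I - K) x = y has a unique solution.

K has rank 2 and factors as K = U V^T = u1 v1^T + u2 v2^T with u1 = (3, 1, -3), v1 = (-2, 1, 3), u2 = (-2, 0, 0), v2 = (3, 0, -1) (multiplying out reproduces the displayed K). The nonzero eigenvalues of U V^T coincide with those of the 2 x 2 matrix G = V^T U = [[v1·u1, v1·u2], [v2·u1, v2·u2]] = [[-14, 4], [12, -6]], and by the Sylvester determinant identity det(I_3 - U V^T) = det(I_2 - V^T U) = det([[15, -4], [-12, 7]]) = (15)(7) - (-4)(-12) = 57. (Direct check: I - K =
[[13, -3, -11],
 [2, 0, -3],
 [-6, 3, 10]]
has determinant 57.) The finite-dimensional Fredholm alternative says: either (I - K) is invertible, or ker(I - K) ≠ {0} and then range(I - K) = ker((I - K)^*)^⊥, with dim ker(I - K) = dim ker((I - K)^*). Since det(I - K) ≠ 0, 1 is not an eigenvalue of K and ker(I - K) = {0}, so we are in the first case: for every y there is a unique x = (I - K)^(-1) y. (Explicitly, by the Woodbury identity, (I - U V^T)^(-1) = I + U (I_2 - G)^(-1) V^T.)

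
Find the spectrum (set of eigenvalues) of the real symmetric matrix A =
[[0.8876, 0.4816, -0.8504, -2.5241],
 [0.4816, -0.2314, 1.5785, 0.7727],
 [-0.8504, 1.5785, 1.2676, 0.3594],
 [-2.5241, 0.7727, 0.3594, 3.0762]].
sigma(A) ≈ {-2, 0, 2, 5}

A is real symmetric, so its spectrum consists of real eigenvalues. Expanding the characteristic polynomial of the displayed matrix gives
  det(λ I - A) = p(λ) = λ^4 + (-5)λ^3 + (-4)λ^2 + (20)λ + (-0.001).
Solving p(λ) = 0 yields eigenvalues ≈ -2, 0, 2, 5. (A is shown rounded to 4 decimals, so these recover the underlying integer eigenvalues to within that precision.)
Verification: the trace of A = 5 equals the sum of eigenvalues 5, and det(A) ≈ -0.0010 matches the eigenvalue product 0.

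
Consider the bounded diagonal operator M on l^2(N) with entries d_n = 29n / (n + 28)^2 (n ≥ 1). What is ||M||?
||M|| = 29/112 (attained at n = 28)

For M diagonal, ||M|| = sup_n |d_n|. Treat f(x) = 29x / (x + 28)^2 for real x > 0. By the quotient rule, f'(x) = 29(28 - x)/(x + 28)^3, which is positive for x < 28 and negative for x > 28. So f has a unique maximum at x = 28, and since 28 is a positive integer, the supremum over n ≥ 1 is attained at n = 28: d_28 = 29·28/(28 + 28)^2 = 29·28/3136 = 29/112. Hence ||M|| = 29/112.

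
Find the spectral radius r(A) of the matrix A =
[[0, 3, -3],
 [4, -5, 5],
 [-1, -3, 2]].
r(A) = (2 + sqrt(52))/2 ≈ 4.6056

The eigenvalues of A are the roots of its characteristic polynomial. With M = A (coefficients from the trace, the sum of principal 2x2 minors, and det A):
  p(λ) = det(λ I - M) = λ^3 + 3λ^2 - 10λ - 12.
By the rational root theorem any rational root is an integer divisor of 12. Testing λ = -1: p(-1) = -1 + 3 + 10 - 12 = 0, so λ = -1 is a root. Dividing out (λ + 1) leaves p(λ) = (λ + 1)(λ^2 + 2λ - 12). For λ^2 + 2λ - 12 the discriminant is 52. It is nonnegative but not a perfect square, so the roots are real and irrational: λ = (-2 ± sqrt(52))/2 ≈ 2.6056, -4.6056.
Thus the eigenvalues (to 4 decimals) are 2.6056 (modulus 2.6056); -4.6056 (modulus 4.6056); -1 (modulus 1). The spectral radius is the largest modulus: r(A) = (2 + sqrt(52))/2 ≈ 4.6056. (Cross-check: r(A) ≤ ||A||_2 ≈ 9.437; equality holds whenever A is normal, though it can also hold for some non-normal A.)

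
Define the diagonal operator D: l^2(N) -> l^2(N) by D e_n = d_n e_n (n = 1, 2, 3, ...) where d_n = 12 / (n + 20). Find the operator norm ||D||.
||D|| = 4/7 (attained at n = 1)

For D diagonal, ||D|| = sup_n |d_n| = sup_n 12/(n + 20). This is positive and strictly decreasing in n, so the supremum is attained at n = 1: d_1 = 12/(1 + 20) = 4/7. Hence ||D|| = 4/7.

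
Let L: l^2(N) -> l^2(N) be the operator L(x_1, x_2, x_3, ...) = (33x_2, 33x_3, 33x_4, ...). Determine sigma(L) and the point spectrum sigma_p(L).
sigma(L) = closed disk {z in C : |z| ≤ 33}; sigma_p(L) = open disk {z in C : |z| < 33}

Note L = 33·V where V is the unit left shift (V x)_k = x_{k+1}; so sigma(L) = 33·sigma(V) and ||L|| = 33||V||. ||L x||^2 = 1089sum_{k≥2} |x_k|^2 ≤ 1089||x||^2, with equality on {x : x_1 = 0}, so ||L|| = 33. For any lambda with |lambda| < 33, set r = lambda/33 (|r| < 1); the vector x = (1, r, r^2, ...) is in l^2 and satisfies L x = 33(r, r^2, ...) = lambda x, so lambda is an eigenvalue. On the boundary |lambda| = 33 the geometric series diverges, so no l^2 eigenvector exists, but these lambda lie in the approximate point spectrum. Hence sigma(L) is the closed disk of radius 33 and sigma_p(L) is the open disk.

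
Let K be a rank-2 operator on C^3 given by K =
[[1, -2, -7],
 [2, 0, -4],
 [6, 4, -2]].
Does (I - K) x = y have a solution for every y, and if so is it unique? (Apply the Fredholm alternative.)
(I - K) is invertible (det(I - K) = 62 ≠ 0), so for every y in C^3 the equation (I - K) x = y has a unique solution.

K has rank 2 and factors as K = U V^T = u1 v1^T + u2 v2^T with u1 = (1, 1, 2), v1 = (3, 2, -1), u2 = (-2, -1, 0), v2 = (1, 2, 3) (multiplying out reproduces the displayed K). The nonzero eigenvalues of U V^T coincide with those of the 2 x 2 matrix G = V^T U = [[v1·u1, v1·u2], [v2·u1, v2·u2]] = [[3, -8], [9, -4]], and by the Sylvester determinant identity det(I_3 - U V^T) = det(I_2 - V^T U) = det([[-2, 8], [-9, 5]]) = (-2)(5) - (8)(-9) = 62. (Direct check: I - K =
[[0, 2, 7],
 [-2, 1, 4],
 [-6, -4, 3]]
has determinant 62.) The finite-dimensional Fredholm alternative says: either (I - K) is invertible, or ker(I - K) ≠ {0} and then range(I - K) = ker((I - K)^*)^⊥, with dim ker(I - K) = dim ker((I - K)^*). Since det(I - K) ≠ 0, 1 is not an eigenvalue of K and ker(I - K) = {0}, so we are in the first case: for every y there is a unique x = (I - K)^(-1) y. (Explicitly, by the Woodbury identity, (I - U V^T)^(-1) = I + U (I_2 - G)^(-1) V^T.)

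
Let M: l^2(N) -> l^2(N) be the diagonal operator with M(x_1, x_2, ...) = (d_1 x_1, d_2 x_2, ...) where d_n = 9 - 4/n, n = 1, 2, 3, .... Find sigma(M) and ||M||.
sigma(M) = {9 - 4/n : n ≥ 1} ∪ {9}; ||M|| = 9

A bounded diagonal operator on l^2 with diagonal entries d_n has spectrum equal to the closure of {d_n : n ≥ 1}: every d_n is an eigenvalue (with eigenvector e_n), so {d_n} ⊂ sigma(M); the spectrum is closed, so its closure is too; and for lambda not in the closure, (M - lambda I) has bounded inverse (the diagonal entries 1/(d_n - lambda) are bounded). For our sequence d_n = 9 - 4/n, n = 1, 2, 3, ...:
  - {d_n} = {9 - 4/n : n ≥ 1}; the only limit point is 9
  - closure = {9 - 4/n : n ≥ 1} ∪ {9}
For the norm: a diagonal operator has ||M|| = sup_n |d_n|. Here d_n = 9 - 4/n increases monotonically from d_1 = 5 toward 9, with all terms in [5, 9); so sup_n |d_n| = 9 (the supremum is the limit, not attained). So ||M|| = 9.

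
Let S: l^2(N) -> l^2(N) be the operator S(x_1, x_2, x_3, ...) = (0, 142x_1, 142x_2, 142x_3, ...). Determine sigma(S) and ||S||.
sigma(S) = closed disk {z in C : |z| ≤ 142}; ||S|| = 142

Note S = 142·U where U is the unit right shift (U x)_k = x_{k-1} (with x_0 := 0); so ||S|| = 142||U|| and sigma(S) = 142·sigma(U). ||S x||^2 = sum_{k≥1} |142x_k|^2 = 20164||x||^2, so ||S|| = 142 and sigma(S) ⊂ {|z| ≤ 142}. For any |lambda| < 142, the equation (S - lambda I) x = 0 forces x_1 = 0, then 142x_k = lambda x_{k+1} ⇒ x = 0, so S has no eigenvalues. But (S - lambda I) is not surjective for |lambda| < 142: solving (S - lambda I) x = e_1 would require x_n proportional to (lambda/142)^(-n), which is not in l^2. So every |lambda| < 142 lies in the residual spectrum. The boundary |lambda| = 142 is in the approximate point spectrum (the spectrum is closed). Hence sigma(S) is the closed disk of radius 142.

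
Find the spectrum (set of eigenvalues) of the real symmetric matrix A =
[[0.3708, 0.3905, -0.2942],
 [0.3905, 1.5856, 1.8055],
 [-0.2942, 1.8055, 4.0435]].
sigma(A) ≈ {0, 1, 5}

A is real symmetric, so its spectrum consists of real eigenvalues. Expanding the characteristic polynomial of the displayed matrix gives
  det(λ I - A) = p(λ) = λ^3 + (-6)λ^2 + (5)λ + (0).
Solving p(λ) = 0 yields eigenvalues ≈ 0, 1, 5. (A is shown rounded to 4 decimals, so these recover the underlying integer eigenvalues to within that precision.)
Verification: the trace of A = 6 equals the sum of eigenvalues 6, and det(A) ≈ -0.0001 matches the eigenvalue product 0.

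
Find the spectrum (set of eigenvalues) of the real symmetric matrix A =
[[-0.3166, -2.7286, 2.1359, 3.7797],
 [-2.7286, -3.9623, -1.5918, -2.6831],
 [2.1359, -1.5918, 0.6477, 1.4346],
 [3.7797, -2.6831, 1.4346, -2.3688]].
sigma(A) ≈ {-6, -5, -1, 6}

A is real symmetric, so its spectrum consists of real eigenvalues. Expanding the characteristic polynomial of the displayed matrix gives
  det(λ I - A) = p(λ) = λ^4 + (6)λ^3 + (-31)λ^2 + (-215.9975)λ + (-179.9917).
Solving p(λ) = 0 yields eigenvalues ≈ -6, -5, -1, 6. (A is shown rounded to 4 decimals, so these recover the underlying integer eigenvalues to within that precision.)
Verification: the trace of A = -6 equals the sum of eigenvalues -6, and det(A) ≈ -179.9917 matches the eigenvalue product -180.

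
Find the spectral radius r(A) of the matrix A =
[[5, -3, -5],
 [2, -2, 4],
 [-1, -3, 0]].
r(A) ≈ 5.8059

The eigenvalues of A are the roots of its characteristic polynomial. With M = A (coefficients from the trace, the sum of principal 2x2 minors, and det A):
  p(λ) = det(λ I - M) = λ^3 - 3λ^2 + 3λ - 112.
No integer candidate from the rational root theorem (±divisors of 112) is a root, so the roots are irrational. The cubic discriminant is Δ = -332667 < 0, so there is one real root and a complex-conjugate pair. p(5) = -47 and p(6) = 14 have opposite signs, so a root lies in (5, 6); Newton's method refines it to λ ≈ 5.8059. Dividing out (λ - (5.8059)) leaves approximately λ^2 + 2.8059λ + 19.2907. For λ^2 + 2.8059λ + 19.2907 the discriminant is -69.2899. It is negative, so the remaining roots are the complex-conjugate pair λ ≈ -1.4029 ± 4.162i. Their product equals the constant term, so |λ|^2 ≈ 19.2907 and |λ| ≈ 4.3921.
Thus the eigenvalues (to 4 decimals) are 5.8059 (modulus 5.8059); -1.4029 ± 4.162i (modulus 4.3921). The spectral radius is the largest modulus: r(A) ≈ 5.8059. (Cross-check: r(A) ≤ ||A||_2 ≈ 7.7269; equality holds whenever A is normal, though it can also hold for some non-normal A.)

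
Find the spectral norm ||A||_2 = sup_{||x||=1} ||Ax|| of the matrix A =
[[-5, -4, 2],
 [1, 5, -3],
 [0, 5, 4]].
||A||_2 ≈ 8.9129 (= sqrt(largest eigenvalue of A^T A))

||A||_2 = sigma_max(A) = sqrt(lambda_max(A^T A)). Form the symmetric matrix M = A^T A =
[[26, 25, -13],
 [25, 66, -3],
 [-13, -3, 29]].
Its characteristic polynomial (trace, sum of principal 2x2 minors, determinant of M give the coefficients) is
  p(λ) = det(λ I - M) = λ^3 - 121λ^2 + 3581λ - 22201.
No integer candidate from the rational root theorem (±divisors of 22201) is a root, so the roots are irrational. The cubic discriminant is Δ = 6590365984 > 0, so there are three distinct real roots. p(8) = -785 and p(9) = 956 have opposite signs, so a root lies in (8, 9); Newton's method refines it to λ ≈ 8.4374. p(33) = 140 and p(34) = -1019 have opposite signs, so a root lies in (33, 34); Newton's method refines it to λ ≈ 33.1227. p(79) = -1424 and p(80) = 1879 have opposite signs, so a root lies in (79, 80); Newton's method refines it to λ ≈ 79.4399. Check (Vieta): the three roots sum to 121, matching tr M = 121.
So the eigenvalues of A^T A are ≈ 8.4374, 33.1227, 79.4399 (all ≥ 0, as they must be for A^T A). The largest is λ_max ≈ 79.4399, hence ||A||_2 = sqrt(λ_max) ≈ 8.9129.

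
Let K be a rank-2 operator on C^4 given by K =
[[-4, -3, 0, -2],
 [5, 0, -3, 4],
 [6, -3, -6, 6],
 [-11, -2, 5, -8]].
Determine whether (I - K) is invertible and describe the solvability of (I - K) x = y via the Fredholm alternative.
(I - K) is invertible (det(I - K) = 85 ≠ 0), so for every y in C^4 the equation (I - K) x = y has a unique solution.

K has rank 2 and factors as K = U V^T = u1 v1^T + u2 v2^T with u1 = (2, -1, 0, 3), v1 = (-3, -1, 1, -2), u2 = (-1, -1, -3, 1), v2 = (-2, 1, 2, -2) (multiplying out reproduces the displayed K). The nonzero eigenvalues of U V^T coincide with those of the 2 x 2 matrix G = V^T U = [[v1·u1, v1·u2], [v2·u1, v2·u2]] = [[-11, -1], [-11, -7]], and by the Sylvester determinant identity det(I_4 - U V^T) = det(I_2 - V^T U) = det([[12, 1], [11, 8]]) = (12)(8) - (1)(11) = 85. (Direct check: I - K =
[[5, 3, 0, 2],
 [-5, 1, 3, -4],
 [-6, 3, 7, -6],
 [11, 2, -5, 9]]
has determinant 85.) The finite-dimensional Fredholm alternative says: either (I - K) is invertible, or ker(I - K) ≠ {0} and then range(I - K) = ker((I - K)^*)^⊥, with dim ker(I - K) = dim ker((I - K)^*). Since det(I - K) ≠ 0, 1 is not an eigenvalue of K and ker(I - K) = {0}, so we are in the first case: for every y there is a unique x = (I - K)^(-1) y. (Explicitly, by the Woodbury identity, (I - U V^T)^(-1) = I + U (I_2 - G)^(-1) V^T.)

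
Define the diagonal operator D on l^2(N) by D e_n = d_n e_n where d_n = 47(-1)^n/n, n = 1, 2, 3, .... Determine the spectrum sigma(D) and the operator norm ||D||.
sigma(D) = {47(-1)^n/n : n ≥ 1} ∪ {0}; ||D|| = 47

A bounded diagonal operator on l^2 with diagonal entries d_n has spectrum equal to the closure of {d_n : n ≥ 1}: every d_n is an eigenvalue (with eigenvector e_n), so {d_n} ⊂ sigma(D); the spectrum is closed, so its closure is too; and for lambda not in the closure, (D - lambda I) has bounded inverse (the diagonal entries 1/(d_n - lambda) are bounded). For our sequence d_n = 47(-1)^n/n, n = 1, 2, 3, ...:
  - {d_n} = {47(-1)^n/n : n ≥ 1}; the only limit point is 0
  - closure = {47(-1)^n/n : n ≥ 1} ∪ {0}
For the norm: a diagonal operator has ||D|| = sup_n |d_n|. Here |d_n| = 47/n is decreasing, so sup_n |d_n| = |d_1| = 47. So ||D|| = 47.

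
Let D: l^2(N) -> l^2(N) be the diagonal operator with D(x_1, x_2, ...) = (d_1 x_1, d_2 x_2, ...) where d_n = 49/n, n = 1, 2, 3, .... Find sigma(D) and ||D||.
sigma(D) = {49/n : n ≥ 1} ∪ {0}; ||D|| = 49

A bounded diagonal operator on l^2 with diagonal entries d_n has spectrum equal to the closure of {d_n : n ≥ 1}: every d_n is an eigenvalue (with eigenvector e_n), so {d_n} ⊂ sigma(D); the spectrum is closed, so its closure is too; and for lambda not in the closure, (D - lambda I) has bounded inverse (the diagonal entries 1/(d_n - lambda) are bounded). For our sequence d_n = 49/n, n = 1, 2, 3, ...:
  - {d_n} = {49/n : n ≥ 1}; the only limit point is 0
  - closure = {49/n : n ≥ 1} ∪ {0}
For the norm: a diagonal operator has ||D|| = sup_n |d_n|. Here d_n = 49/n is positive and decreasing, so sup_n |d_n| = d_1 = 49. So ||D|| = 49.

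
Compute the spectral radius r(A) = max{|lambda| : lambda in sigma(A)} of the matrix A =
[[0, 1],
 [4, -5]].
r(A) = (5 + sqrt(41))/2 ≈ 5.7016

The eigenvalues of A are the roots of its characteristic polynomial. With M = A (coefficients from the trace and determinant):
  p(λ) = det(λ I - M) = λ^2 + 5λ - 4.
For λ^2 + 5λ - 4 the discriminant is 41. It is nonnegative but not a perfect square, so the roots are real and irrational: λ = (-5 ± sqrt(41))/2 ≈ 0.7016, -5.7016.
Thus the eigenvalues (to 4 decimals) are 0.7016 (modulus 0.7016); -5.7016 (modulus 5.7016). The spectral radius is the largest modulus: r(A) = (5 + sqrt(41))/2 ≈ 5.7016. (Cross-check: r(A) ≤ ||A||_2 ≈ 6.451; equality holds whenever A is normal, though it can also hold for some non-normal A.)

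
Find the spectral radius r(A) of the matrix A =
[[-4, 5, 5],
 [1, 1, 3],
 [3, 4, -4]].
r(A) ≈ 7.8892

The eigenvalues of A are the roots of its characteristic polynomial. With M = A (coefficients from the trace, the sum of principal 2x2 minors, and det A):
  p(λ) = det(λ I - M) = λ^3 + 7λ^2 - 24λ - 134.
No integer candidate from the rational root theorem (±divisors of 134) is a root, so the roots are irrational. The cubic discriminant is Δ = 187772 > 0, so there are three distinct real roots. p(-8) = -6 and p(-7) = 34 have opposite signs, so a root lies in (-8, -7); Newton's method refines it to λ ≈ -7.8892. p(-4) = 10 and p(-3) = -26 have opposite signs, so a root lies in (-4, -3); Newton's method refines it to λ ≈ -3.7007. p(4) = -54 and p(5) = 46 have opposite signs, so a root lies in (4, 5); Newton's method refines it to λ ≈ 4.5898. Check (Vieta): the three roots sum to -7, matching tr M = -7.
Thus the eigenvalues (to 4 decimals) are -7.8892 (modulus 7.8892); -3.7007 (modulus 3.7007); 4.5898 (modulus 4.5898). The spectral radius is the largest modulus: r(A) ≈ 7.8892. (Cross-check: r(A) ≤ ||A||_2 ≈ 8.6707; equality holds whenever A is normal, though it can also hold for some non-normal A.)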